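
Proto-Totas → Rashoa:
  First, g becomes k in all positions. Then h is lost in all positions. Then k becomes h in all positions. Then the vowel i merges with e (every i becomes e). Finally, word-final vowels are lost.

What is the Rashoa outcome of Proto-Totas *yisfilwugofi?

yesfelwuhof

Rashoa: *yisfilwugofi > yisfilwukofi > yisfilwuhofi > yesfelwuhofe > yesfelwuhof  (by unconditioned shift, unconditioned shift, vowel merger, apocope)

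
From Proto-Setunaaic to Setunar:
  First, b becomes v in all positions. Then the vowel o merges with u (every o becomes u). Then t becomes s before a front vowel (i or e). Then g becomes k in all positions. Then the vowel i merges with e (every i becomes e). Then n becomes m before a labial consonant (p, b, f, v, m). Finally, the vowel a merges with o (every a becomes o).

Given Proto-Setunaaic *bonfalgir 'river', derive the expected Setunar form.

Setunar: start from *bonfalgir.
  rule 1 (unconditioned shift): bonfalgir → vonfalgir
  rule 2 (vowel merger): vonfalgir → vunfalgir
  rule 3: no change — vunfalgir
  rule 4 (unconditioned shift): vunfalgir → vunfalkir
  rule 5 (vowel merger): vunfalkir → vunfalker
  rule 6 (nasal place assimilation): vunfalker → vumfalker
  rule 7 (vowel merger): vumfalker → vumfolker
  ⇒ Setunar vumfolker

vumfolker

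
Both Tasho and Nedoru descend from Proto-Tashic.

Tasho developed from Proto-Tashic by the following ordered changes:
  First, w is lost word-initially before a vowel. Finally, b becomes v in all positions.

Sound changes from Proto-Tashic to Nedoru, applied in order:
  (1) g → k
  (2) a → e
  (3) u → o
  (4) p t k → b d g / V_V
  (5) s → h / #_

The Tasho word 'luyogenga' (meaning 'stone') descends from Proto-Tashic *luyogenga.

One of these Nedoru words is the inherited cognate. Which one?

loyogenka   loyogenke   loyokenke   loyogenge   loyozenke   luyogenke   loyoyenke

Nedoru: *luyogenga
  luyogenga → luyokenka   [unconditioned shift]
  luyokenka → luyokenke   [vowel merger]
  luyokenke → loyokenke   [vowel merger]
  loyokenke → loyogenke   [intervocalic voicing]
  loyogenke (rule 5 does not apply)
  giving Nedoru loyogenke.

loyogenke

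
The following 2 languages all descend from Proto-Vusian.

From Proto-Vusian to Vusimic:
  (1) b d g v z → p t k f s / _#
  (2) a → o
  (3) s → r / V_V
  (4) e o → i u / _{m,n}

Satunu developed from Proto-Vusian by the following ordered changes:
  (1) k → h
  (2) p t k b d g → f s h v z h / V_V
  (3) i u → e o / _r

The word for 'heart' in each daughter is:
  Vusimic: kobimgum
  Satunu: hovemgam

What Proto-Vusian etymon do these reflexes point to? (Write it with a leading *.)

Position 7: Vusimic has u, Satunu has a. Satunu preserves a here (none of its changes turn any other segment into a), so the proto-segment is *a.
Position 4: Vusimic has i, Satunu has e. Taking the neighbouring segments as reconstructed: Vusimic i could go back to *e or *i; Satunu e can only go back to *e — the one source consistent with every daughter is *e.
Position 3: Vusimic has b, Satunu has v. Vusimic preserves b here (none of its changes turn any other segment into b), so the proto-segment is *b.
This points to *kobemgam. Verify forward in each daughter:
Vusimic: *kobemgam
  kobemgam (rule 1 does not apply)
  kobemgam → kobemgom   [vowel merger]
  kobemgom (rule 3 does not apply)
  kobemgom → kobimgum   [pre-nasal raising]
  giving Vusimic kobimgum.
Satunu: *kobemgam
  kobemgam → hobemgam   [unconditioned shift]
  hobemgam → hovemgam   [intervocalic lenition]
  hovemgam (rule 3 does not apply)
  giving Satunu hovemgam.
Only *kobemgam yields all of Vusimic kobimgum, Satunu hovemgam.

*kobemgam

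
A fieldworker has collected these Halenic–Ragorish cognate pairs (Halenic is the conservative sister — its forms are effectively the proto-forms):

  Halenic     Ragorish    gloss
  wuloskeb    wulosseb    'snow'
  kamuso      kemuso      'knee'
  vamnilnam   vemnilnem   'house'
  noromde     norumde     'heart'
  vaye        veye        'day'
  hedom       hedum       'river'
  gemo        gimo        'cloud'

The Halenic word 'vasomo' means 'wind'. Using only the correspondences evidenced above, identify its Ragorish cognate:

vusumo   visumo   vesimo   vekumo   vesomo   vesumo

vesumo

vaye ~ veye — Halenic a corresponds to Ragorish e after a consonant, before a consonant other than r, m, n, p, b, f, v.
noromde ~ norumde, hedom ~ hedum — Halenic o corresponds to Ragorish u after a consonant, before a nasal.
Applying these to Halenic 'vasomo':
  vasomo → vesomo   (a→e after a consonant, before a consonant other than r, m, n, p, b, f, v)
  vesomo → vesumo   (o→u after a consonant, before a nasal)
So the Ragorish cognate is 'vesumo'.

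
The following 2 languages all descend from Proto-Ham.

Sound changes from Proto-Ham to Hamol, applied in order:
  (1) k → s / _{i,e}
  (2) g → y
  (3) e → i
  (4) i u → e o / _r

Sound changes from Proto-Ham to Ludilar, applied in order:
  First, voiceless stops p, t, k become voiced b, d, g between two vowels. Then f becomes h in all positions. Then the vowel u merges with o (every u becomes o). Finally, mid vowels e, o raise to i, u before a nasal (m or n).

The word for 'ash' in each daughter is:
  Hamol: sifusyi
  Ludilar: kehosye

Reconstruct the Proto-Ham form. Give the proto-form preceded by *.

*kefusye

Position 3: Hamol has f, Ludilar has h. Hamol preserves f here (none of its changes turn any other segment into f), so the proto-segment is *f.
Position 2: Hamol has i, Ludilar has e. Ludilar preserves e here (none of its changes turn any other segment into e), so the proto-segment is *e.
Continuing position by position gives *kefusye; check it forward:
Hamol: *kefusye > sefusye > sifusyi  (by palatalisation, vowel merger)
Ludilar: *kefusye
  kefusye (rule 1 does not apply)
  kefusye → kehusye   [unconditioned shift]
  kehusye → kehosye   [vowel merger]
  kehosye (rule 4 does not apply)
  giving Ludilar kehosye.
Only *kefusye yields all of Hamol sifusyi, Ludilar kehosye.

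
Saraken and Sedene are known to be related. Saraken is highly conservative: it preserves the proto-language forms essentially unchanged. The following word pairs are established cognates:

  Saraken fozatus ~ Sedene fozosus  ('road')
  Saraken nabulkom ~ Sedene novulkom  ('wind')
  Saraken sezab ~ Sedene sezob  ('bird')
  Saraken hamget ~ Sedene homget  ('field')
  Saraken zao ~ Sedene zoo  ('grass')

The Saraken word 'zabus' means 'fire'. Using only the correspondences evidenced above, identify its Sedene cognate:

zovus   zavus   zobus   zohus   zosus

nabulkom ~ novulkom, sezab ~ sezob — Saraken a corresponds to Sedene o after a consonant, before a labial obstruent.
nabulkom ~ novulkom — Saraken b corresponds to Sedene v between vowels (before a back vowel).
Applying these to Saraken 'zabus':
  zabus → zobus   (a→o after a consonant, before a labial obstruent)
  zobus → zovus   (b→v between vowels (before a back vowel))
So the Sedene cognate is 'zovus'.

zovus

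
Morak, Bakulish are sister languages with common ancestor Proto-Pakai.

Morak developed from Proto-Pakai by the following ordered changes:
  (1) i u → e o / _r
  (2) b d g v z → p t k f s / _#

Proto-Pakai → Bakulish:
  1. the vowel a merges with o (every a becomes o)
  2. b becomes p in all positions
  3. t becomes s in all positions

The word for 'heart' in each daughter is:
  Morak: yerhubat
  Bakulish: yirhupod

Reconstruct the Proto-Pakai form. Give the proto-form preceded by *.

Position 8: Morak has t, Bakulish has d. Bakulish preserves d here (none of its changes turn any other segment into d), so the proto-segment is *d.
Position 2: Morak has e, Bakulish has i. Bakulish preserves i here (none of its changes turn any other segment into i), so the proto-segment is *i.
Continuing position by position gives *yirhubad; check it forward:
Morak: start from *yirhubad.
  rule 1 (pre-rhotic lowering): yirhubad → yerhubad
  rule 2 (final devoicing): yerhubad → yerhubat
  ⇒ Morak yerhubat
Bakulish: *yirhubad
  yirhubad → yirhubod   [vowel merger]
  yirhubod → yirhupod   [unconditioned shift]
  yirhupod (rule 3 does not apply)
  giving Bakulish yirhupod.
No other proto-form is consistent with every reflex, so the reconstruction is *yirhubad.

*yirhubad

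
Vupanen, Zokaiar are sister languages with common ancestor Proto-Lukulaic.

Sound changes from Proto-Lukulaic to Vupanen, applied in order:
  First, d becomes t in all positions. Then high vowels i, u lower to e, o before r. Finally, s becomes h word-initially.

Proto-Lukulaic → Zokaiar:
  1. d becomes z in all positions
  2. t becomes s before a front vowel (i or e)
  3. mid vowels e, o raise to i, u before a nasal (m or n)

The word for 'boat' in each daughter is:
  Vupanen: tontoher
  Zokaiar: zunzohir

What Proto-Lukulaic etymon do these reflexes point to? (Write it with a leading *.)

Position 1: Vupanen has t, Zokaiar has z. Taking the neighbouring segments as reconstructed: Vupanen t could go back to *t or *d; Zokaiar z could go back to *d or *z — the one source consistent with every daughter is *d.
Position 4: Vupanen has t, Zokaiar has z. Taking the neighbouring segments as reconstructed: Vupanen t could go back to *t or *d; Zokaiar z could go back to *d or *z — the one source consistent with every daughter is *d.
Position 7: Vupanen has e, Zokaiar has i. Taking the neighbouring segments as reconstructed: Vupanen e could go back to *e or *i; Zokaiar i can only go back to *i — the one source consistent with every daughter is *i.
Verify the candidate proto-form against each daughter:
Vupanen: *dondohir
  dondohir → tontohir   [unconditioned shift]
  tontohir → tontoher   [pre-rhotic lowering]
  tontoher (rule 3 does not apply)
  giving Vupanen tontoher.
Zokaiar: start from *dondohir.
  rule 1 (unconditioned shift): dondohir → zonzohir
  rule 2: no change — zonzohir
  rule 3 (pre-nasal raising): zonzohir → zunzohir
  ⇒ Zokaiar zunzohir
No other proto-form is consistent with every reflex, so the reconstruction is *dondohir.

*dondohir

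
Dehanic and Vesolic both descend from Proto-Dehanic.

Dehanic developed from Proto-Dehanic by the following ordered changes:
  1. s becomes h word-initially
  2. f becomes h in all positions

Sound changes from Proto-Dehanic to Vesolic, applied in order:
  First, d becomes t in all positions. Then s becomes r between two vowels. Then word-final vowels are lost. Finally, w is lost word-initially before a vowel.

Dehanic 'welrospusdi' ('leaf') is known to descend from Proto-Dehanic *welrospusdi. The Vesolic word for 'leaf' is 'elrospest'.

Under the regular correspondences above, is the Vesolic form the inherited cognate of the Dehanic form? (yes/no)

no

Derive the expected Vesolic reflex of *welrospusdi:
Vesolic: *welrospusdi > welrospusti > welrospust > elrospust  (by unconditioned shift, apocope, glide loss)
The regular Vesolic reflex would be 'elrospust', but the attested form is 'elrospest'. The correspondence is irregular, so they are not cognates (the Vesolic form has a different source).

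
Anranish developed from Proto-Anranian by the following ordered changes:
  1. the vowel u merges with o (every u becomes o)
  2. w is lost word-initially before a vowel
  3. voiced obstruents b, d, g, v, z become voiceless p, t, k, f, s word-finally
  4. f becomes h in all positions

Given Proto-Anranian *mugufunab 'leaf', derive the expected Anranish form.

mogohonap

Anranish: start from *mugufunab.
  rule 1 (vowel merger): mugufunab → mogofonab
  rule 2: no change — mogofonab
  rule 3 (final devoicing): mogofonab → mogofonap
  rule 4 (unconditioned shift): mogofonap → mogohonap
  ⇒ Anranish mogohonap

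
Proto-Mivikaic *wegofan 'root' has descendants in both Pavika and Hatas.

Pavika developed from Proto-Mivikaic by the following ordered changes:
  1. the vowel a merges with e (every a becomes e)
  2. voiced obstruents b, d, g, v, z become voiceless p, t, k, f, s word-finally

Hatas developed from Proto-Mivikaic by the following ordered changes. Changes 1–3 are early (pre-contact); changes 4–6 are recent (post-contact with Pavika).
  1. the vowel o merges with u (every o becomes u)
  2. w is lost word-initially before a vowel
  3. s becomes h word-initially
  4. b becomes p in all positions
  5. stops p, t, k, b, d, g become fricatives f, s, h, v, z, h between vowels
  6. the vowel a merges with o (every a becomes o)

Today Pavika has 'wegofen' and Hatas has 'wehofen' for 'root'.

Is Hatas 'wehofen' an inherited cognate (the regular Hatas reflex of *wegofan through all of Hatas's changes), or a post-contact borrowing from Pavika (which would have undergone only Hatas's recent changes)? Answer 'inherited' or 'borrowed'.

If inherited, *wegofan would pass through all of Hatas's changes:
Hatas: *wegofan > wegufan > egufan > ehufan > ehufon  (by vowel merger, glide loss, intervocalic lenition, vowel merger)
If borrowed from Pavika 'wegofen' after the early changes, it would undergo only the recent ones:
  rule 4 (unconditioned shift): no change (wegofen)
  rule 5 (intervocalic lenition): wegofen → wehofen
  rule 6 (vowel merger): no change (wehofen)
  ⇒ as a loan: wehofen
Hatas 'wehofen' matches the loan outcome 'wehofen', not the inherited 'ehufon' — it skipped the early Hatas changes, so it was borrowed from Pavika.

borrowed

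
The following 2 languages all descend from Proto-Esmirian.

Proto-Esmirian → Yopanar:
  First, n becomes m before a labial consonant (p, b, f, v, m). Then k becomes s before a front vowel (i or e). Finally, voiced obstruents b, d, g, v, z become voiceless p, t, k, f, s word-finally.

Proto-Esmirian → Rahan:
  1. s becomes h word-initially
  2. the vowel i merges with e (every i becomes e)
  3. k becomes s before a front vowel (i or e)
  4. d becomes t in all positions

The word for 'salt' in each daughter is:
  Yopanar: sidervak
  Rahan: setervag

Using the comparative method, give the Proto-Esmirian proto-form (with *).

Position 8: Yopanar has k, Rahan has g. Rahan preserves g here (none of its changes turn any other segment into g), so the proto-segment is *g.
Position 1: Yopanar has s, Rahan has s. Taking the neighbouring segments as reconstructed: Yopanar s could go back to *k or *s; Rahan s can only go back to *k — the one source consistent with every daughter is *k.
Continuing position by position gives *kidervag; check it forward:
Yopanar: start from *kidervag.
  rule 1: no change — kidervag
  rule 2 (palatalisation): kidervag → sidervag
  rule 3 (final devoicing): sidervag → sidervak
  ⇒ Yopanar sidervak
Rahan: start from *kidervag.
  rule 1: no change — kidervag
  rule 2 (vowel merger): kidervag → kedervag
  rule 3 (palatalisation): kedervag → sedervag
  rule 4 (unconditioned shift): sedervag → setervag
  ⇒ Rahan setervag
No other proto-form is consistent with every reflex, so the reconstruction is *kidervag.

*kidervag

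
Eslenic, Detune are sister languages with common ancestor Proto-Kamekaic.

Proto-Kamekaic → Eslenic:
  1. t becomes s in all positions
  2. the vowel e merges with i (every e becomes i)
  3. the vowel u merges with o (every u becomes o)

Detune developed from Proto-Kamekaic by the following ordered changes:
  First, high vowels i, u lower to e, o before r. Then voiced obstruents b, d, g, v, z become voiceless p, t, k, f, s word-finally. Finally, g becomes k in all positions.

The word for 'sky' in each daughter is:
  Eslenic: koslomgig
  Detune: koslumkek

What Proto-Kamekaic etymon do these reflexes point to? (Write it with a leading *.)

Position 5: Eslenic has o, Detune has u. Detune preserves u here (none of its changes turn any other segment into u), so the proto-segment is *u.
Position 7: Eslenic has g, Detune has k. Eslenic preserves g here (none of its changes turn any other segment into g), so the proto-segment is *g.
Verify the candidate proto-form against each daughter:
Eslenic: *koslumgeg > koslumgig > koslomgig  (by vowel merger, vowel merger)
Detune: *koslumgeg
  koslumgeg (rule 1 does not apply)
  koslumgeg → koslumgek   [final devoicing]
  koslumgek → koslumkek   [unconditioned shift]
  giving Detune koslumkek.
*koslumgeg is the unique common source.

*koslumgeg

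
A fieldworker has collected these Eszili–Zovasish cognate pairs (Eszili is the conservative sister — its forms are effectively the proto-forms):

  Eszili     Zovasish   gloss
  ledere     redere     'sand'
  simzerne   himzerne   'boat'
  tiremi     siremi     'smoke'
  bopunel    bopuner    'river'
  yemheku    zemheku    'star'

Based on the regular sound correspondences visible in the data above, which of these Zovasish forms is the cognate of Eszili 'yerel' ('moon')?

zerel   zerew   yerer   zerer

yemheku ~ zemheku — Eszili y corresponds to Zovasish z word-initially before a front vowel.
bopunel ~ bopuner — Eszili l corresponds to Zovasish r word-finally.
Applying these to Eszili 'yerel':
  yerel → zerel   (y→z word-initially before a front vowel)
  zerel → zerer   (l→r word-finally)
So the Zovasish cognate is 'zerer'.

zerer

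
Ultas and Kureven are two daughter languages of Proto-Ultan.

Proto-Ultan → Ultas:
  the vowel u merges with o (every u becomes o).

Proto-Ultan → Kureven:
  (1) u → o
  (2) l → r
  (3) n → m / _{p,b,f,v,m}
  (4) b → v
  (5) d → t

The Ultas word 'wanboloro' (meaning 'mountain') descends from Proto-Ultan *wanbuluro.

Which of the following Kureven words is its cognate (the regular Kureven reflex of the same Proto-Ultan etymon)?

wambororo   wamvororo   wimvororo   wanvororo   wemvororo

Kureven: *wanbuluro > wanboloro > wanbororo > wambororo > wamvororo  (by vowel merger, unconditioned shift, nasal place assimilation, unconditioned shift)
The other candidates each miss or misapply at least one Kureven change.

wamvororo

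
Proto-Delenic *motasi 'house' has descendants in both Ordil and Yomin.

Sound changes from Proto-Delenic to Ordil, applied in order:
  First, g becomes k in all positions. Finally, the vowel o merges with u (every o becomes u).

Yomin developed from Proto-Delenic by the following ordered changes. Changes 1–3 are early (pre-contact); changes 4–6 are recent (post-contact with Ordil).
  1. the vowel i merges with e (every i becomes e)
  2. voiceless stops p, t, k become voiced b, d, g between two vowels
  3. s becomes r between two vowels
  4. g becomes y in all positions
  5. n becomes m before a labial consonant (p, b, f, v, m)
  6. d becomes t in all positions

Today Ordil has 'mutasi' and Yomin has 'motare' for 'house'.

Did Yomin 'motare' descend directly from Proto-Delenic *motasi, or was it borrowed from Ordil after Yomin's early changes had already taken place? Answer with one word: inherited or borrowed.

If inherited, *motasi would pass through all of Yomin's changes:
Yomin: start from *motasi.
  rule 1 (vowel merger): motasi → motase
  rule 2 (intervocalic voicing): motase → modase
  rule 3 (rhotacism): modase → modare
  rule 4: no change — modare
  rule 5: no change — modare
  rule 6 (unconditioned shift): modare → motare
  ⇒ Yomin motare
If borrowed from Ordil 'mutasi' after the early changes, it would undergo only the recent ones:
  rule 4 (unconditioned shift): no change (mutasi)
  rule 5 (nasal place assimilation): no change (mutasi)
  rule 6 (unconditioned shift): no change (mutasi)
  ⇒ as a loan: mutasi
Yomin 'motare' matches the inherited outcome exactly, so it is an inherited cognate, not a loan.

inherited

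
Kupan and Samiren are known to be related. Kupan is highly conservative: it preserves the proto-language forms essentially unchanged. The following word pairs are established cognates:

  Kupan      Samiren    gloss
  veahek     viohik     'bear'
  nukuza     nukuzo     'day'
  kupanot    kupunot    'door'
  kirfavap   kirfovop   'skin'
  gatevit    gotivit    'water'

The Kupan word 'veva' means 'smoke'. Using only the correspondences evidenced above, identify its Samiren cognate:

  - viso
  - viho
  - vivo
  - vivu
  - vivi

vivo

gatevit ~ gotivit — Kupan e corresponds to Samiren i after a consonant, before a labial obstruent.
nukuza ~ nukuzo — Kupan a corresponds to Samiren o word-finally.
Applying these to Kupan 'veva':
  veva → viva   (e→i after a consonant, before a labial obstruent)
  viva → vivo   (a→o word-finally)
So the Samiren cognate is 'vivo'.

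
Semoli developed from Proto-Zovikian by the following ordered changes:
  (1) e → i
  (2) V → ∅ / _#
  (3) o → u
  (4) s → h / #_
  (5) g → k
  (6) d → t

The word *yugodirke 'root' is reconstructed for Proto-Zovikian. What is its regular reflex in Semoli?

Semoli: *yugodirke > yugodirki > yugodirk > yugudirk > yukudirk > yukutirk  (by vowel merger, apocope, vowel merger, unconditioned shift, unconditioned shift)

yukutirk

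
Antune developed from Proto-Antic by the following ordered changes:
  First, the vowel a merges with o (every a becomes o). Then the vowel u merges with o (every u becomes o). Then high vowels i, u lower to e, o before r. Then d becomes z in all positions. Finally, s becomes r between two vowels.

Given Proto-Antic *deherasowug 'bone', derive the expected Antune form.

zeherorowog

Antune: *deherasowug
  deherasowug → deherosowug   [vowel merger]
  deherosowug → deherosowog   [vowel merger]
  deherosowog (rule 3 does not apply)
  deherosowog → zeherosowog   [unconditioned shift]
  zeherosowog → zeherorowog   [rhotacism]
  giving Antune zeherorowog.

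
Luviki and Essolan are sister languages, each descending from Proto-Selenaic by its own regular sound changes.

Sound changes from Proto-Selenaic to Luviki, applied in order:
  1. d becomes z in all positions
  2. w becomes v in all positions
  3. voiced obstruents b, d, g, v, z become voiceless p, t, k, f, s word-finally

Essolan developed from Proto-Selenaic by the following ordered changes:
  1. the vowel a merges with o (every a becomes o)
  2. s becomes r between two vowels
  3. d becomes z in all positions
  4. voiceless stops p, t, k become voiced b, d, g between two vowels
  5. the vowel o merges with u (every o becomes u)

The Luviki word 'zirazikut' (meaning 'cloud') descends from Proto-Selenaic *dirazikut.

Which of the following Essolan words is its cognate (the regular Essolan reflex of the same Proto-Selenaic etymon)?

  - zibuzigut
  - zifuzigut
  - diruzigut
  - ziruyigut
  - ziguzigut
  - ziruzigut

Essolan: start from *dirazikut.
  rule 1 (vowel merger): dirazikut → dirozikut
  rule 2: no change — dirozikut
  rule 3 (unconditioned shift): dirozikut → zirozikut
  rule 4 (intervocalic voicing): zirozikut → zirozigut
  rule 5 (vowel merger): zirozigut → ziruzigut
  ⇒ Essolan ziruzigut
Among the options, 'ziruzigut' alone shows every Essolan change applied in order.

ziruzigut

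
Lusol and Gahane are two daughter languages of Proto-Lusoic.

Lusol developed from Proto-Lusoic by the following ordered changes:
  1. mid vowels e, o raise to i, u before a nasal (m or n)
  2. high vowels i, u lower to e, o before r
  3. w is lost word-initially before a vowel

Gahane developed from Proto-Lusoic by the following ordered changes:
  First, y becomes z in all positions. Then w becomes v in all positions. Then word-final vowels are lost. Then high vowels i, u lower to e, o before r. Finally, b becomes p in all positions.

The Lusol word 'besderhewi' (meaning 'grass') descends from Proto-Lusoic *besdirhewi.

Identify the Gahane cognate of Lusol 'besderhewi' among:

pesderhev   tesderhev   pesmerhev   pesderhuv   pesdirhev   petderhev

pesderhev

Gahane: *besdirhewi > besdirhevi > besdirhev > besderhev > pesderhev  (by unconditioned shift, apocope, pre-rhotic lowering, unconditioned shift)
Only 'pesderhev' matches the regular Gahane development of *besdirhewi.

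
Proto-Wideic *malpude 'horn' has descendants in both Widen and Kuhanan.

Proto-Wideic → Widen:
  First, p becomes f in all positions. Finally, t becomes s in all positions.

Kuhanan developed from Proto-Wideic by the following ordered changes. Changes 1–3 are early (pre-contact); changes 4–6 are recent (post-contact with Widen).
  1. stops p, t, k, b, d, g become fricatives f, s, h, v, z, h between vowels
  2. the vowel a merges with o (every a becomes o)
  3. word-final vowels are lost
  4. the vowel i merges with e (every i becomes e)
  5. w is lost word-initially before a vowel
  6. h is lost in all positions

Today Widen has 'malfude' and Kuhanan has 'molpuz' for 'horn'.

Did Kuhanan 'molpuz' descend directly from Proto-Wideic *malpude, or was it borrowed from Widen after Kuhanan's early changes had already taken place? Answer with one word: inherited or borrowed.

inherited

If inherited, *malpude would pass through all of Kuhanan's changes:
Kuhanan: start from *malpude.
  rule 1 (intervocalic lenition): malpude → malpuze
  rule 2 (vowel merger): malpuze → molpuze
  rule 3 (apocope): molpuze → molpuz
  rule 4: no change — molpuz
  rule 5: no change — molpuz
  rule 6: no change — molpuz
  ⇒ Kuhanan molpuz
If borrowed from Widen 'malfude' after the early changes, it would undergo only the recent ones:
  rule 4 (vowel merger): no change (malfude)
  rule 5 (glide loss): no change (malfude)
  rule 6 (h-loss): no change (malfude)
  ⇒ as a loan: malfude
Kuhanan 'molpuz' matches the inherited outcome exactly, so it is an inherited cognate, not a loan.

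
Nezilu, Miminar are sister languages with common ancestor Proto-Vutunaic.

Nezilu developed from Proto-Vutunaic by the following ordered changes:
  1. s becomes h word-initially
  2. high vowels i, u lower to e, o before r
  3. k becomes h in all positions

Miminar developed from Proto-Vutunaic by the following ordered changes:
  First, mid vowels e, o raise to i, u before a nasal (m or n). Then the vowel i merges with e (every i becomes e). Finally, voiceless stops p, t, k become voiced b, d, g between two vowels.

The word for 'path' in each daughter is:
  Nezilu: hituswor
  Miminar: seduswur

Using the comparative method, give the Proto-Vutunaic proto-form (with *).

Position 3: Nezilu has t, Miminar has d. Nezilu preserves t here (none of its changes turn any other segment into t), so the proto-segment is *t.
Position 7: Nezilu has o, Miminar has u. Taking the neighbouring segments as reconstructed: Nezilu o could go back to *o or *u; Miminar u can only go back to *u — the one source consistent with every daughter is *u.
This points to *situswur. Verify forward in each daughter:
Nezilu: *situswur
  situswur → hituswur   [debuccalisation]
  hituswur → hituswor   [pre-rhotic lowering]
  hituswor (rule 3 does not apply)
  giving Nezilu hituswor.
Miminar: start from *situswur.
  rule 1: no change — situswur
  rule 2 (vowel merger): situswur → setuswur
  rule 3 (intervocalic voicing): setuswur → seduswur
  ⇒ Miminar seduswur
*situswur is the unique common source.

*situswur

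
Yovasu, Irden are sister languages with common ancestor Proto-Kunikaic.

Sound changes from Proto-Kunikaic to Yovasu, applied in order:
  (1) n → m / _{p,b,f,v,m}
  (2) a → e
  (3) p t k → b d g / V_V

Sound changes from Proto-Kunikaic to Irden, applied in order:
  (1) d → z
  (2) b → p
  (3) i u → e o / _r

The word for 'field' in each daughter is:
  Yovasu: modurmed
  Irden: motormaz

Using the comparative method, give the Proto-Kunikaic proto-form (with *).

*moturmad

Position 8: Yovasu has d, Irden has z. Taking the neighbouring segments as reconstructed: Yovasu d can only go back to *d; Irden z could go back to *d or *z — the one source consistent with every daughter is *d.
Position 3: Yovasu has d, Irden has t. Irden preserves t here (none of its changes turn any other segment into t), so the proto-segment is *t.
Position 4: Yovasu has u, Irden has o. Yovasu preserves u here (none of its changes turn any other segment into u), so the proto-segment is *u.
This points to *moturmad. Verify forward in each daughter:
Yovasu: *moturmad
  moturmad (rule 1 does not apply)
  moturmad → moturmed   [vowel merger]
  moturmed → modurmed   [intervocalic voicing]
  giving Yovasu modurmed.
Irden: *moturmad
  moturmad → moturmaz   [unconditioned shift]
  moturmaz (rule 2 does not apply)
  moturmaz → motormaz   [pre-rhotic lowering]
  giving Irden motormaz.
Only *moturmad yields all of Yovasu modurmed, Irden motormaz.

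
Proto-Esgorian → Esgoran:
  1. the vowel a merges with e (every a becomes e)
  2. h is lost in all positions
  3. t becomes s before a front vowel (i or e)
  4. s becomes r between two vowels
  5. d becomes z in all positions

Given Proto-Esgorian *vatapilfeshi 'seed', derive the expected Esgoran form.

verepilferi

Esgoran: *vatapilfeshi > vetepilfeshi > vetepilfesi > vesepilfesi > verepilferi  (by vowel merger, h-loss, palatalisation, rhotacism)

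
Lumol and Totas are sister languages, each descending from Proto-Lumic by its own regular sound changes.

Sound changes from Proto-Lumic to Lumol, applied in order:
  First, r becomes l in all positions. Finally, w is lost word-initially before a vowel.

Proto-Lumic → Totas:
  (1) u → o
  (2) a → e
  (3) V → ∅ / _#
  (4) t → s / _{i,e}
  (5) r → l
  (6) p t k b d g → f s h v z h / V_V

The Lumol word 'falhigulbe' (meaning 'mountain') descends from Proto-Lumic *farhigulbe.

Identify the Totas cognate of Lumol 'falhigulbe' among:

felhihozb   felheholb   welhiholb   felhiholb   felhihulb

felhiholb

Totas: *farhigulbe > farhigolbe > ferhigolbe > ferhigolb > felhigolb > felhiholb  (by vowel merger, vowel merger, apocope, unconditioned shift, intervocalic lenition)
Only 'felhiholb' matches the regular Totas development of *farhigulbe.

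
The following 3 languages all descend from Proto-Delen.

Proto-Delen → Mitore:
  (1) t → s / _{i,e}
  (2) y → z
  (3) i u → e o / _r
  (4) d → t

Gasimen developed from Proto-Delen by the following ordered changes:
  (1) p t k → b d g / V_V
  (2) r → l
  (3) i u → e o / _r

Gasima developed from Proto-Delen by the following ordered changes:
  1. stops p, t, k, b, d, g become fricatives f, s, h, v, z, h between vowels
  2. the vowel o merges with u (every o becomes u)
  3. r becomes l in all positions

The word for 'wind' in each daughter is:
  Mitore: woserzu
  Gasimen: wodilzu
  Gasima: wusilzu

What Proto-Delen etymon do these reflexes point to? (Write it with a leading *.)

Position 4: Mitore has e, Gasimen has i, Gasima has i. Gasimen preserves i here (none of its changes turn any other segment into i), so the proto-segment is *i.
Position 5: Mitore has r, Gasimen has l, Gasima has l. Mitore preserves r here (none of its changes turn any other segment into r), so the proto-segment is *r.
This points to *wotirzu. Verify forward in each daughter:
Mitore: *wotirzu
  wotirzu → wosirzu   [palatalisation]
  wosirzu (rule 2 does not apply)
  wosirzu → woserzu   [pre-rhotic lowering]
  woserzu (rule 4 does not apply)
  giving Mitore woserzu.
Gasimen: *wotirzu > wodirzu > wodilzu  (by intervocalic voicing, unconditioned shift)
Gasima: *wotirzu > wosirzu > wusirzu > wusilzu  (by intervocalic lenition, vowel merger, unconditioned shift)
*wotirzu is the unique common source.

*wotirzu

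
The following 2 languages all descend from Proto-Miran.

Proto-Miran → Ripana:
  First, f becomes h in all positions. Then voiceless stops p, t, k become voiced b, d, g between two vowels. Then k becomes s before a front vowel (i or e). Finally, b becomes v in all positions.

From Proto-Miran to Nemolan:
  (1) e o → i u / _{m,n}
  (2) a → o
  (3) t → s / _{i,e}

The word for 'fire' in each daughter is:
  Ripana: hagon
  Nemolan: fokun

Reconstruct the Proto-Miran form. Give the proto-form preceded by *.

Position 2: Ripana has a, Nemolan has o. Ripana preserves a here (none of its changes turn any other segment into a), so the proto-segment is *a.
Position 1: Ripana has h, Nemolan has f. Nemolan preserves f here (none of its changes turn any other segment into f), so the proto-segment is *f.
Verify the candidate proto-form against each daughter:
Ripana: *fakon
  fakon → hakon   [unconditioned shift]
  hakon → hagon   [intervocalic voicing]
  hagon (rule 3 does not apply)
  hagon (rule 4 does not apply)
  giving Ripana hagon.
Nemolan: *fakon
  fakon → fakun   [pre-nasal raising]
  fakun → fokun   [vowel merger]
  fokun (rule 3 does not apply)
  giving Nemolan fokun.
Only *fakon yields all of Ripana hagon, Nemolan fokun.

*fakon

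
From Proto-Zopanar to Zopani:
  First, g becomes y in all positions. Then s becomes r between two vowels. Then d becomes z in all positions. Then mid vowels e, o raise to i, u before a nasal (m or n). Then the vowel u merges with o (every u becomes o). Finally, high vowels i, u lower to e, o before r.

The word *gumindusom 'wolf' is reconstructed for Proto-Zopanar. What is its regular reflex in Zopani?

Zopani: start from *gumindusom.
  rule 1 (unconditioned shift): gumindusom → yumindusom
  rule 2 (rhotacism): yumindusom → yumindurom
  rule 3 (unconditioned shift): yumindurom → yuminzurom
  rule 4 (pre-nasal raising): yuminzurom → yuminzurum
  rule 5 (vowel merger): yuminzurum → yominzorom
  rule 6: no change — yominzorom
  ⇒ Zopani yominzorom

yominzorom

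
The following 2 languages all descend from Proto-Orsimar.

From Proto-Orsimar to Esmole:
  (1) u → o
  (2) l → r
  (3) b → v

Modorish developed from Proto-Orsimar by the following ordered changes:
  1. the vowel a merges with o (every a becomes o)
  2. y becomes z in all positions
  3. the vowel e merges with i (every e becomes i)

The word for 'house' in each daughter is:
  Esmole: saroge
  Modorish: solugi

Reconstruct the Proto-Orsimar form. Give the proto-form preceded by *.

*saluge

Position 6: Esmole has e, Modorish has i. Esmole preserves e here (none of its changes turn any other segment into e), so the proto-segment is *e.
Position 3: Esmole has r, Modorish has l. Modorish preserves l here (none of its changes turn any other segment into l), so the proto-segment is *l.
Position 4: Esmole has o, Modorish has u. Modorish preserves u here (none of its changes turn any other segment into u), so the proto-segment is *u.
Continuing position by position gives *saluge; check it forward:
Esmole: start from *saluge.
  rule 1 (vowel merger): saluge → saloge
  rule 2 (unconditioned shift): saloge → saroge
  rule 3: no change — saroge
  ⇒ Esmole saroge
Modorish: start from *saluge.
  rule 1 (vowel merger): saluge → soluge
  rule 2: no change — soluge
  rule 3 (vowel merger): soluge → solugi
  ⇒ Modorish solugi
*saluge is the unique common source.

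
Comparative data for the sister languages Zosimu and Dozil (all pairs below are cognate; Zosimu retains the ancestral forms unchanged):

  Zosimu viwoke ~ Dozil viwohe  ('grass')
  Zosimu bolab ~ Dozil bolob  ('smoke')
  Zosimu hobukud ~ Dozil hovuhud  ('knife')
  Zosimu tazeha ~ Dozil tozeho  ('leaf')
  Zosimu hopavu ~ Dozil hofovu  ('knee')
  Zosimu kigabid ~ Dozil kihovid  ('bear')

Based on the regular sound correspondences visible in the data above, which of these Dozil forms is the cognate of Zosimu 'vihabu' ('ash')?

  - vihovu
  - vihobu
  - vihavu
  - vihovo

vihovu

bolab ~ bolob, kigabid ~ kihovid — Zosimu a corresponds to Dozil o after a consonant, before a labial obstruent.
hobukud ~ hovuhud — Zosimu b corresponds to Dozil v between vowels (before a back vowel).
Applying these to Zosimu 'vihabu':
  vihabu → vihobu   (a→o after a consonant, before a labial obstruent)
  vihobu → vihovu   (b→v between vowels (before a back vowel))
So the Dozil cognate is 'vihovu'.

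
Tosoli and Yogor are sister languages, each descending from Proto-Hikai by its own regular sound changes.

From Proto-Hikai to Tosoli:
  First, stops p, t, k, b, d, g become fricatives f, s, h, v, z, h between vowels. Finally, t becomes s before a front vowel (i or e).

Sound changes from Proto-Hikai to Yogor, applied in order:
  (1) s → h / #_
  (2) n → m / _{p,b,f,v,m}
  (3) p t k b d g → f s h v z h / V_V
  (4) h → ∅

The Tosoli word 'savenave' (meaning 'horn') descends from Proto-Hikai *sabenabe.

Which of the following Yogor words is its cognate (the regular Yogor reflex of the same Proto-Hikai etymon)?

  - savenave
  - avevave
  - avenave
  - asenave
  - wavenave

Yogor: *sabenabe
  sabenabe → habenabe   [debuccalisation]
  habenabe (rule 2 does not apply)
  habenabe → havenave   [intervocalic lenition]
  havenave → avenave   [h-loss]
  giving Yogor avenave.
Among the options, 'avenave' alone shows every Yogor change applied in order.

avenave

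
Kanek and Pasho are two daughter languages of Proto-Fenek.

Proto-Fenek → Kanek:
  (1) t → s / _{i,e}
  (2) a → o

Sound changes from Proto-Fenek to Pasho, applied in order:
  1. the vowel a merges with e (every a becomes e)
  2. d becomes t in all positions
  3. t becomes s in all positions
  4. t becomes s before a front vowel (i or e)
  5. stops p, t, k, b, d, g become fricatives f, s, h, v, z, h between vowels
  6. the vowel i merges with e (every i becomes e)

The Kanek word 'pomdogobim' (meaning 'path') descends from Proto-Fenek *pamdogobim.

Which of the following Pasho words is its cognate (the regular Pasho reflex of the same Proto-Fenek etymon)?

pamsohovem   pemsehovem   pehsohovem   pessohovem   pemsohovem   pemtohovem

pemsohovem

Pasho: *pamdogobim
  pamdogobim → pemdogobim   [vowel merger]
  pemdogobim → pemtogobim   [unconditioned shift]
  pemtogobim → pemsogobim   [unconditioned shift]
  pemsogobim (rule 4 does not apply)
  pemsogobim → pemsohovim   [intervocalic lenition]
  pemsohovim → pemsohovem   [vowel merger]
  giving Pasho pemsohovem.
The other candidates each miss or misapply at least one Pasho change.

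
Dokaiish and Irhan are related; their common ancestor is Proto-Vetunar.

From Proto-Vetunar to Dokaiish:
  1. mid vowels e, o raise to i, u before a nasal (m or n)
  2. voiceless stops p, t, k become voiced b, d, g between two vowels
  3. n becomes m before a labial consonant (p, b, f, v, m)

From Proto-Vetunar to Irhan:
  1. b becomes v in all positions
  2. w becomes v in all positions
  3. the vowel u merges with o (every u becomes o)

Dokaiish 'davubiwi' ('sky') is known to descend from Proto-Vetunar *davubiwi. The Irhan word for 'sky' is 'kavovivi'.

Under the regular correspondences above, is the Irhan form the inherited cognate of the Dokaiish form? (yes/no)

no

Derive the expected Irhan reflex of *davubiwi:
Irhan: *davubiwi > davuviwi > davuvivi > davovivi  (by unconditioned shift, unconditioned shift, vowel merger)
The regular Irhan reflex would be 'davovivi', but the attested form is 'kavovivi'. The correspondence is irregular, so they are not cognates (the Irhan form has a different source).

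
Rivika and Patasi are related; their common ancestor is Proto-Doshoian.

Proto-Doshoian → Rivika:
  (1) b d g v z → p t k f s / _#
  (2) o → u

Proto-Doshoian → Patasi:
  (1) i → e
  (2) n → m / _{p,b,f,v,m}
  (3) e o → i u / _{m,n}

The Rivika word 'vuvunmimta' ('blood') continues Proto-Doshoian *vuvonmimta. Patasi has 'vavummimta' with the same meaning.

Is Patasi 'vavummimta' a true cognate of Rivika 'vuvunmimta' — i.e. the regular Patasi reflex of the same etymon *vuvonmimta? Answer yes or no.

no

Derive the expected Patasi reflex of *vuvonmimta:
Patasi: start from *vuvonmimta.
  rule 1 (vowel merger): vuvonmimta → vuvonmemta
  rule 2 (nasal place assimilation): vuvonmemta → vuvommemta
  rule 3 (pre-nasal raising): vuvommemta → vuvummimta
  ⇒ Patasi vuvummimta
The regular Patasi reflex would be 'vuvummimta', but the attested form is 'vavummimta'. The correspondence is irregular, so they are not cognates (the Patasi form has a different source).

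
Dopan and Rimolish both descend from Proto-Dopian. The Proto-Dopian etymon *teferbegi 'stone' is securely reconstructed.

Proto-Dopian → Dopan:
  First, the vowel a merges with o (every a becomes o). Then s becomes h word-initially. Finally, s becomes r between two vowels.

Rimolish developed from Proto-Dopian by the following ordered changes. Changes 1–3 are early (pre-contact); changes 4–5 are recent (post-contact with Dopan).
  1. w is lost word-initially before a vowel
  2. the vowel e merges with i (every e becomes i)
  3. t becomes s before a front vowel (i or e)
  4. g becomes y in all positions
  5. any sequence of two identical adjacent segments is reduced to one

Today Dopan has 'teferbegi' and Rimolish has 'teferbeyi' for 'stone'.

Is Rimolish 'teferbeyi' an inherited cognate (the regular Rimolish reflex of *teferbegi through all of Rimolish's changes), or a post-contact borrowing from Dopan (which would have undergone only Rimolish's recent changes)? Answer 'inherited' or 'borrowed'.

If inherited, *teferbegi would pass through all of Rimolish's changes:
Rimolish: *teferbegi > tifirbigi > sifirbigi > sifirbiyi  (by vowel merger, palatalisation, unconditioned shift)
If borrowed from Dopan 'teferbegi' after the early changes, it would undergo only the recent ones:
  rule 4 (unconditioned shift): teferbegi → teferbeyi
  rule 5 (degemination): no change (teferbeyi)
  ⇒ as a loan: teferbeyi
Rimolish 'teferbeyi' matches the loan outcome 'teferbeyi', not the inherited 'sifirbiyi' — it skipped the early Rimolish changes, so it was borrowed from Dopan.

borrowed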